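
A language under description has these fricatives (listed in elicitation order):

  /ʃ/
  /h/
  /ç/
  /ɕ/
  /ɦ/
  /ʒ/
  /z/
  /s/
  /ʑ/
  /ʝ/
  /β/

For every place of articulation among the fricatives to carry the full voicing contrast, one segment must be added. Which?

/ɸ/

Voiceless: /s/ (alveolar), /ʃ/ (postalveolar), /ɕ/ (alveolo-palatal), /ç/ (palatal), /h/ (glottal).
Voiced: /β/ (bilabial), /z/ (alveolar), /ʒ/ (postalveolar), /ʑ/ (alveolo-palatal), /ʝ/ (palatal), /ɦ/ (glottal).
The bilabial row has no voiceless member, so the gap is the voiceless bilabial fricative /ɸ/.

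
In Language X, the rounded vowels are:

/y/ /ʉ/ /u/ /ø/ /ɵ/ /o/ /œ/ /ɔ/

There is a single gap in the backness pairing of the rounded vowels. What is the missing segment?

/ɞ/

height            front     central   back    
high              y         ʉ         u       
high-mid          ø         ɵ         o       
low-mid           œ         —         ɔ       
The low-mid row has no central member, so the gap is the low-mid central rounded vowel /ɞ/.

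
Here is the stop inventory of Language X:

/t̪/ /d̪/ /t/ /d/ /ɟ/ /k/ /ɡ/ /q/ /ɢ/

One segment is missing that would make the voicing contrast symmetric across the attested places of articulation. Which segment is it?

/c/

dental: voiceless /t̪/, voiced /d̪/.
alveolar: voiceless /t/, voiced /d/.
palatal: voiceless —, voiced /ɟ/.
velar: voiceless /k/, voiced /ɡ/.
uvular: voiceless /q/, voiced /ɢ/.
The palatal row has no voiceless member, so the gap is the voiceless palatal stop /c/.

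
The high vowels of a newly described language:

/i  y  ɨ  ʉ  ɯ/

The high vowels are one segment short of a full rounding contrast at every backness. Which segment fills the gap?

Unrounded: /i/ (front), /ɨ/ (central), /ɯ/ (back).
Rounded: /y/ (front), /ʉ/ (central).
The back row has no rounded member, so the gap is the back rounded vowel /u/.

/u/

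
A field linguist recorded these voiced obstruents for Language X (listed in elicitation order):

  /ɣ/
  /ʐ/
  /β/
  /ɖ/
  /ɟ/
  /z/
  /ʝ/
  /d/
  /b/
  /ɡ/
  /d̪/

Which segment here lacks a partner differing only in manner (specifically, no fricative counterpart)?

/d̪/

Bilabial: /b/ ~ /β/
Alveolar: /d/ ~ /z/
Retroflex: /ɖ/ ~ /ʐ/
Palatal: /ɟ/ ~ /ʝ/
Velar: /ɡ/ ~ /ɣ/
Dental: only /d̪/ (stop); no fricative partner.
So /d̪/ is the unpaired segment.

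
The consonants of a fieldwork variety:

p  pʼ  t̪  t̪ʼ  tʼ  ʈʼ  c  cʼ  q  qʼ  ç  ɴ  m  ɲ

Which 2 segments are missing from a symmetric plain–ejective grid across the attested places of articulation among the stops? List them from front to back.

/t/, /ʈ/

bilabial: plain /p/, ejective /pʼ/.
dental: plain /t̪/, ejective /t̪ʼ/.
alveolar: plain —, ejective /tʼ/.
retroflex: plain —, ejective /ʈʼ/.
palatal: plain /c/, ejective /cʼ/.
uvular: plain /q/, ejective /qʼ/.
Gaps, from front to back: alveolar lacks plain (/t/); retroflex lacks plain (/ʈ/).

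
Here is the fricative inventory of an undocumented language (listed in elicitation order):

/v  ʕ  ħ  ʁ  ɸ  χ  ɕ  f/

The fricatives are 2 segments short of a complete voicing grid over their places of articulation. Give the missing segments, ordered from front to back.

/β/, /ʑ/

Voiceless: /ɸ/ (bilabial), /f/ (labiodental), /ɕ/ (alveolo-palatal), /χ/ (uvular), /ħ/ (pharyngeal).
Voiced: /v/ (labiodental), /ʁ/ (uvular), /ʕ/ (pharyngeal).
Gaps, from front to back: bilabial lacks voiced (/β/); alveolo-palatal lacks voiced (/ʑ/).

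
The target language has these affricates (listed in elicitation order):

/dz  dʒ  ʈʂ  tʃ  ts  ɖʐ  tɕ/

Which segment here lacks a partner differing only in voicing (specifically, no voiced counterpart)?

/tɕ/

Alveolar: /ts/ ~ /dz/
Postalveolar: /tʃ/ ~ /dʒ/
Retroflex: /ʈʂ/ ~ /ɖʐ/
Alveolo-palatal: only /tɕ/ (voiceless); no voiced partner.
So /tɕ/ is the unpaired segment.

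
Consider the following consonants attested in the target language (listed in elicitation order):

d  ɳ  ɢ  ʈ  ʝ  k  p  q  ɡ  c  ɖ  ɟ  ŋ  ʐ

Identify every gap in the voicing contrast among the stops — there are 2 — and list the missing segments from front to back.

/b/, /t/

bilabial: voiceless /p/, voiced —.
alveolar: voiceless —, voiced /d/.
retroflex: voiceless /ʈ/, voiced /ɖ/.
palatal: voiceless /c/, voiced /ɟ/.
velar: voiceless /k/, voiced /ɡ/.
uvular: voiceless /q/, voiced /ɢ/.
Gaps, from front to back: bilabial lacks voiced (/b/); alveolar lacks voiceless (/t/).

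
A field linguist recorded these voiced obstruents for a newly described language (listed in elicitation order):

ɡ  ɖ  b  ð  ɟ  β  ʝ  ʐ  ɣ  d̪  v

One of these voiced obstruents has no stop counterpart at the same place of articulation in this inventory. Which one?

/v/

Bilabial: /b/ ~ /β/
Dental: /d̪/ ~ /ð/
Retroflex: /ɖ/ ~ /ʐ/
Palatal: /ɟ/ ~ /ʝ/
Velar: /ɡ/ ~ /ɣ/
Labiodental: only /v/ (fricative); no stop partner.
So /v/ is the unpaired segment.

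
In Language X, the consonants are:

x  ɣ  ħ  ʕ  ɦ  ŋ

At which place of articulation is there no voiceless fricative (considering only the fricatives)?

glottal

velar: voiceless /x/, voiced /ɣ/.
pharyngeal: voiceless /ħ/, voiced /ʕ/.
glottal: voiceless —, voiced /ɦ/.
Every place of articulation has a voiceless member except glottal, where /h/ would be expected.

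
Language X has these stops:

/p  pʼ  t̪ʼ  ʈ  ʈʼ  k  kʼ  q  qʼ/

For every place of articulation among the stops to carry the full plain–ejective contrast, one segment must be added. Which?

/t̪/

bilabial: plain /p/, ejective /pʼ/.
dental: plain —, ejective /t̪ʼ/.
retroflex: plain /ʈ/, ejective /ʈʼ/.
velar: plain /k/, ejective /kʼ/.
uvular: plain /q/, ejective /qʼ/.
The dental row has no plain member, so the gap is the plain dental stop /t̪/.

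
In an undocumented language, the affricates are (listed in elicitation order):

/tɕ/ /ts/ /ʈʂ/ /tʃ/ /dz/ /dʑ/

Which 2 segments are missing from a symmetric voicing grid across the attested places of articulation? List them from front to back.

Voiceless: /ts/ (alveolar), /tʃ/ (postalveolar), /ʈʂ/ (retroflex), /tɕ/ (alveolo-palatal).
Voiced: /dz/ (alveolar), /dʑ/ (alveolo-palatal).
Gaps, from front to back: postalveolar lacks voiced (/dʒ/); retroflex lacks voiced (/ɖʐ/).

/dʒ/, /ɖʐ/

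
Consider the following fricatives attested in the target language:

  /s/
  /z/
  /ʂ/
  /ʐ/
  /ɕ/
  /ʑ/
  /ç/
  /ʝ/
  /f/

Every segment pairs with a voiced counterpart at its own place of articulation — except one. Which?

/f/

Alveolar: /s/ ~ /z/
Retroflex: /ʂ/ ~ /ʐ/
Alveolo-palatal: /ɕ/ ~ /ʑ/
Palatal: /ç/ ~ /ʝ/
Labiodental: only /f/ (voiceless); no voiced partner.
So /f/ is the unpaired segment.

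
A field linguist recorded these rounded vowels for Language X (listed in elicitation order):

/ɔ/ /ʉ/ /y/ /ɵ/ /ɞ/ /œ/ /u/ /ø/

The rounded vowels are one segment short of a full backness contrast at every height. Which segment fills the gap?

/o/

height            front     central   back    
high              y         ʉ         u       
high-mid          ø         ɵ         —       
low-mid           œ         ɞ         ɔ       
The high-mid row has no back member, so the gap is the high-mid back rounded vowel /o/.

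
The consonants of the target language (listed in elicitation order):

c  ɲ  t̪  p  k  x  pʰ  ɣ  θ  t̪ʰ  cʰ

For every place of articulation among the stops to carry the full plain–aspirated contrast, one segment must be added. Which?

/kʰ/

Plain: /p/ (bilabial), /t̪/ (dental), /c/ (palatal), /k/ (velar).
Aspirated: /pʰ/ (bilabial), /t̪ʰ/ (dental), /cʰ/ (palatal).
The velar row has no aspirated member, so the gap is the aspirated velar stop /kʰ/.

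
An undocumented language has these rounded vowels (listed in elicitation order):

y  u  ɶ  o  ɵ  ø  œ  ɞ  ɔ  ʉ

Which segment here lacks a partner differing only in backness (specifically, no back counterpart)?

High: /y/ ~ /ʉ/ ~ /u/
High-mid: /ø/ ~ /ɵ/ ~ /o/
Low-mid: /œ/ ~ /ɞ/ ~ /ɔ/
Low: only /ɶ/ (front); no back partner.
So /ɶ/ is the unpaired segment.

/ɶ/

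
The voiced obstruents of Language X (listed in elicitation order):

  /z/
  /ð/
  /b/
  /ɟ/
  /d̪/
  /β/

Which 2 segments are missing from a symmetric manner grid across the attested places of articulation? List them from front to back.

/d/, /ʝ/

bilabial: stop /b/, fricative /β/.
dental: stop /d̪/, fricative /ð/.
alveolar: stop —, fricative /z/.
palatal: stop /ɟ/, fricative —.
Gaps, from front to back: alveolar lacks stop (/d/); palatal lacks fricative (/ʝ/).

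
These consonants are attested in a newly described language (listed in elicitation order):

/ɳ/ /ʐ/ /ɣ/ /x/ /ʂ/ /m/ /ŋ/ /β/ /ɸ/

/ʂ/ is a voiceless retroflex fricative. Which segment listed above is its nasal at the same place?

/ɳ/

The nasal at the same place is a retroflex nasal — in this inventory, /ɳ/.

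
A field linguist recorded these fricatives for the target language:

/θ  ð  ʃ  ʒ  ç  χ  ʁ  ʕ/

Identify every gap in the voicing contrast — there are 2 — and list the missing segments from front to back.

dental: voiceless /θ/, voiced /ð/.
postalveolar: voiceless /ʃ/, voiced /ʒ/.
palatal: voiceless /ç/, voiced —.
uvular: voiceless /χ/, voiced /ʁ/.
pharyngeal: voiceless —, voiced /ʕ/.
Gaps, from front to back: palatal lacks voiced (/ʝ/); pharyngeal lacks voiceless (/ħ/).

/ʝ/, /ħ/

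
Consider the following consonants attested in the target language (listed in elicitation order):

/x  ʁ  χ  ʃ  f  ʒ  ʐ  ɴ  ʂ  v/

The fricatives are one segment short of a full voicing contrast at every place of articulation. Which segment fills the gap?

/ɣ/

place of articulation  voiceless  voiced  
labiodental       f         v       
postalveolar      ʃ         ʒ       
retroflex         ʂ         ʐ       
velar             x         —       
uvular            χ         ʁ       
The velar row has no voiced member, so the gap is the voiced velar fricative /ɣ/.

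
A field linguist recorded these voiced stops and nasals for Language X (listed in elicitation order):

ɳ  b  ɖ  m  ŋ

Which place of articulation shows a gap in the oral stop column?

place of articulation  oral stop  nasal   
bilabial          b         m       
retroflex         ɖ         ɳ       
velar             —         ŋ       
Every place of articulation has an oral stop member except velar, where /ɡ/ would be expected.

velar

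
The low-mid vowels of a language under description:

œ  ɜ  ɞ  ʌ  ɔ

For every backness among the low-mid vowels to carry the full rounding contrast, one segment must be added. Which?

Unrounded: /ɜ/ (central), /ʌ/ (back).
Rounded: /œ/ (front), /ɞ/ (central), /ɔ/ (back).
The front row has no unrounded member, so the gap is the front unrounded vowel /ɛ/.

/ɛ/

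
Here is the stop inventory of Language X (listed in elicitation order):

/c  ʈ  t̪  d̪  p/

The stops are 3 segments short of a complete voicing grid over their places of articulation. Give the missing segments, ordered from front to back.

/b/, /ɖ/, /ɟ/

place of articulation  voiceless  voiced  
bilabial          p         —       
dental            t̪        d̪      
retroflex         ʈ         —       
palatal           c         —       
Gaps, from front to back: bilabial lacks voiced (/b/); retroflex lacks voiced (/ɖ/); palatal lacks voiced (/ɟ/).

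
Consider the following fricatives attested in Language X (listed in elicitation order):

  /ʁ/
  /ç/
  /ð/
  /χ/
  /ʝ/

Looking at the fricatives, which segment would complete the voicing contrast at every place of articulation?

/θ/

Voiceless: /ç/ (palatal), /χ/ (uvular).
Voiced: /ð/ (dental), /ʝ/ (palatal), /ʁ/ (uvular).
The dental row has no voiceless member, so the gap is the voiceless dental fricative /θ/.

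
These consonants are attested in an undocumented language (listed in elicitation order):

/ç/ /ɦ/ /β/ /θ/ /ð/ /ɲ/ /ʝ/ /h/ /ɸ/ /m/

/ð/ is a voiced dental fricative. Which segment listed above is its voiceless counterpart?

The voiceless counterpart is a voiceless dental fricative — in this inventory, /θ/.

/θ/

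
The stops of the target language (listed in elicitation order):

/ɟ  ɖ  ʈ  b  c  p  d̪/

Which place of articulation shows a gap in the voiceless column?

dental

bilabial: voiceless /p/, voiced /b/.
dental: voiceless —, voiced /d̪/.
retroflex: voiceless /ʈ/, voiced /ɖ/.
palatal: voiceless /c/, voiced /ɟ/.
Every place of articulation has a voiceless member except dental, where /t̪/ would be expected.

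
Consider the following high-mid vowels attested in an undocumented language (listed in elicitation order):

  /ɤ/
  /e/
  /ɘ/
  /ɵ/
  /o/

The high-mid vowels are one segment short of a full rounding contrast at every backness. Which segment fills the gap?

/ø/

backness          unrounded  rounded 
front             e         —       
central           ɘ         ɵ       
back              ɤ         o       
The front row has no rounded member, so the gap is the front rounded vowel /ø/.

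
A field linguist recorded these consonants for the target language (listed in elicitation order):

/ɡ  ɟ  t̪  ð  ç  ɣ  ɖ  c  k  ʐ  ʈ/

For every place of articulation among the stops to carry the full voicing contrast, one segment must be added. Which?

/d̪/

place of articulation  voiceless  voiced  
dental            t̪        —       
retroflex         ʈ         ɖ       
palatal           c         ɟ       
velar             k         ɡ       
The dental row has no voiced member, so the gap is the voiced dental stop /d̪/.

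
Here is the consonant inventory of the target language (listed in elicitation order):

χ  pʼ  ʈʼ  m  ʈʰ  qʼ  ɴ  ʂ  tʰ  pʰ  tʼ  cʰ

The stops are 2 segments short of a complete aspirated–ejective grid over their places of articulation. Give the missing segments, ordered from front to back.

/cʼ/, /qʰ/

Aspirated: /pʰ/ (bilabial), /tʰ/ (alveolar), /ʈʰ/ (retroflex), /cʰ/ (palatal).
Ejective: /pʼ/ (bilabial), /tʼ/ (alveolar), /ʈʼ/ (retroflex), /qʼ/ (uvular).
Gaps, from front to back: palatal lacks ejective (/cʼ/); uvular lacks aspirated (/qʰ/).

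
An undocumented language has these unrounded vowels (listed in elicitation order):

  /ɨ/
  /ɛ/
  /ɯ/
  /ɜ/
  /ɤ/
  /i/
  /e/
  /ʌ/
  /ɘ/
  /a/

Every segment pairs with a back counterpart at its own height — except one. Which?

/a/

High: /i/ ~ /ɨ/ ~ /ɯ/
High-mid: /e/ ~ /ɘ/ ~ /ɤ/
Low-mid: /ɛ/ ~ /ɜ/ ~ /ʌ/
Low: only /a/ (front); no back partner.
So /a/ is the unpaired segment.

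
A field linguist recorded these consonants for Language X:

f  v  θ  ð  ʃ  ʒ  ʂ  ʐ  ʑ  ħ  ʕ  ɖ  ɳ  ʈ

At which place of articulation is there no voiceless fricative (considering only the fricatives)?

alveolo-palatal

place of articulation  voiceless  voiced  
labiodental       f         v       
dental            θ         ð       
postalveolar      ʃ         ʒ       
retroflex         ʂ         ʐ       
alveolo-palatal   —         ʑ       
pharyngeal        ħ         ʕ       
Every place of articulation has a voiceless member except alveolo-palatal, where /ɕ/ would be expected.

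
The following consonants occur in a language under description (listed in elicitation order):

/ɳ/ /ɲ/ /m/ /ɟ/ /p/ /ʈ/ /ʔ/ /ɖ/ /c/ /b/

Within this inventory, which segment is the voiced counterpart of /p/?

/b/

/p/ is a voiceless bilabial stop.
The voiced counterpart is a voiced bilabial stop — in this inventory, /b/.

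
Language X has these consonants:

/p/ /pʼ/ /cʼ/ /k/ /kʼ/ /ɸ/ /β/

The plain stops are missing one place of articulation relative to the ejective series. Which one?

Plain: /p/ (bilabial), /k/ (velar).
Ejective: /pʼ/ (bilabial), /cʼ/ (palatal), /kʼ/ (velar).
Every place of articulation has a plain member except palatal, where /c/ would be expected.

palatal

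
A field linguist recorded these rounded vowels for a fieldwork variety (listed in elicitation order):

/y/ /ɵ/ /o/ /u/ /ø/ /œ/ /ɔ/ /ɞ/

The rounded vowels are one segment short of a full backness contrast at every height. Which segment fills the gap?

Front: /y/ (high), /ø/ (high-mid), /œ/ (low-mid).
Central: /ɵ/ (high-mid), /ɞ/ (low-mid).
Back: /u/ (high), /o/ (high-mid), /ɔ/ (low-mid).
The high row has no central member, so the gap is the high central rounded vowel /ʉ/.

/ʉ/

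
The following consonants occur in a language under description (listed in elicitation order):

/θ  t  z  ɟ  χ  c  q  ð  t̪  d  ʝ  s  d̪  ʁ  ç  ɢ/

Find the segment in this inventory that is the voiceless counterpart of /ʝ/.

/ʝ/ is a voiced palatal fricative.
The voiceless counterpart is a voiceless palatal fricative — in this inventory, /ç/.

/ç/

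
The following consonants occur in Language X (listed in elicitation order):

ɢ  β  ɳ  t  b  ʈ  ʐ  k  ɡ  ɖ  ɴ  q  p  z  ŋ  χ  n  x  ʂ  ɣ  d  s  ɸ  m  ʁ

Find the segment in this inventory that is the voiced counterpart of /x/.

/x/ is a voiceless velar fricative.
The voiced counterpart is a voiced velar fricative — in this inventory, /ɣ/.

/ɣ/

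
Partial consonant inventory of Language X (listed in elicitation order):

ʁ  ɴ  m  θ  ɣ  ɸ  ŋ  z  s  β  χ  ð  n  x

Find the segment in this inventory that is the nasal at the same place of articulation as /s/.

/s/ is a voiceless alveolar fricative.
The nasal at the same place is an alveolar nasal — in this inventory, /n/.

/n/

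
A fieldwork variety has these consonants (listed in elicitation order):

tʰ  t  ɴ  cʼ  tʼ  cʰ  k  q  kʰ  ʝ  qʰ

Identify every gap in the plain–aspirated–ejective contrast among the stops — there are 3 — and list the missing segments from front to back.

/c/, /kʼ/, /qʼ/

place of articulation  plain     aspirated  ejective
alveolar          t         tʰ        tʼ      
palatal           —         cʰ        cʼ      
velar             k         kʰ        —       
uvular            q         qʰ        —       
Gaps, from front to back: palatal lacks plain (/c/); velar lacks ejective (/kʼ/); uvular lacks ejective (/qʼ/).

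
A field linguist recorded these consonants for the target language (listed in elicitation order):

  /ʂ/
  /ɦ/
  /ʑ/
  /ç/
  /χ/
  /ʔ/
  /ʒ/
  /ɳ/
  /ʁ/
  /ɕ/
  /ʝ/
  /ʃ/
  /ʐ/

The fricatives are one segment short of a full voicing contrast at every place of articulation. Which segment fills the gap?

postalveolar: voiceless /ʃ/, voiced /ʒ/.
retroflex: voiceless /ʂ/, voiced /ʐ/.
alveolo-palatal: voiceless /ɕ/, voiced /ʑ/.
palatal: voiceless /ç/, voiced /ʝ/.
uvular: voiceless /χ/, voiced /ʁ/.
glottal: voiceless —, voiced /ɦ/.
The glottal row has no voiceless member, so the gap is the voiceless glottal fricative /h/.

/h/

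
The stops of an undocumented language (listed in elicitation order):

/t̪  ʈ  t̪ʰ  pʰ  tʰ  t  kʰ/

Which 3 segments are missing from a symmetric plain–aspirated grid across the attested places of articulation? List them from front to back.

bilabial: plain —, aspirated /pʰ/.
dental: plain /t̪/, aspirated /t̪ʰ/.
alveolar: plain /t/, aspirated /tʰ/.
retroflex: plain /ʈ/, aspirated —.
velar: plain —, aspirated /kʰ/.
Gaps, from front to back: bilabial lacks plain (/p/); retroflex lacks aspirated (/ʈʰ/); velar lacks plain (/k/).

/p/, /ʈʰ/, /k/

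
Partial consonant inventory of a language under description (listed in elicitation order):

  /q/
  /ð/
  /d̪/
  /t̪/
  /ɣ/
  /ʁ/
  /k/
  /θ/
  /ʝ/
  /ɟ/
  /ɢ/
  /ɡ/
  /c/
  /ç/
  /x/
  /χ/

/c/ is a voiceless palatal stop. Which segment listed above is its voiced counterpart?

/ɟ/

The voiced counterpart is a voiced palatal stop — in this inventory, /ɟ/.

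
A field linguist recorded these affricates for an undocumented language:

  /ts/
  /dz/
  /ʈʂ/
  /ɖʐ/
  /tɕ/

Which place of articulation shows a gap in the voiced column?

alveolar: voiceless /ts/, voiced /dz/.
retroflex: voiceless /ʈʂ/, voiced /ɖʐ/.
alveolo-palatal: voiceless /tɕ/, voiced —.
Every place of articulation has a voiced member except alveolo-palatal, where /dʑ/ would be expected.

alveolo-palatal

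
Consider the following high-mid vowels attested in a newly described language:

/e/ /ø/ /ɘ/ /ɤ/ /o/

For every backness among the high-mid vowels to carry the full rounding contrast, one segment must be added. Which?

/ɵ/

Unrounded: /e/ (front), /ɘ/ (central), /ɤ/ (back).
Rounded: /ø/ (front), /o/ (back).
The central row has no rounded member, so the gap is the central rounded vowel /ɵ/.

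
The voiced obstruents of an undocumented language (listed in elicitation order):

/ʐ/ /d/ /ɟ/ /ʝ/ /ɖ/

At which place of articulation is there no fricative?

alveolar

alveolar: stop /d/, fricative —.
retroflex: stop /ɖ/, fricative /ʐ/.
palatal: stop /ɟ/, fricative /ʝ/.
Every place of articulation has a fricative member except alveolar, where /z/ would be expected.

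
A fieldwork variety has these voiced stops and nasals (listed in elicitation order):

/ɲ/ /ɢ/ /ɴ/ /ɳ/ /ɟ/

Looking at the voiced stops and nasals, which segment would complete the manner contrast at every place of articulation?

Oral stop: /ɟ/ (palatal), /ɢ/ (uvular).
Nasal: /ɳ/ (retroflex), /ɲ/ (palatal), /ɴ/ (uvular).
The retroflex row has no oral stop member, so the gap is the retroflex oral stop /ɖ/.

/ɖ/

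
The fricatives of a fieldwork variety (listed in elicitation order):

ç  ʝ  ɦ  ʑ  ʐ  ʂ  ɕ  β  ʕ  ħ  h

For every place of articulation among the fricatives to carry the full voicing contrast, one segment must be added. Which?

bilabial: voiceless —, voiced /β/.
retroflex: voiceless /ʂ/, voiced /ʐ/.
alveolo-palatal: voiceless /ɕ/, voiced /ʑ/.
palatal: voiceless /ç/, voiced /ʝ/.
pharyngeal: voiceless /ħ/, voiced /ʕ/.
glottal: voiceless /h/, voiced /ɦ/.
The bilabial row has no voiceless member, so the gap is the voiceless bilabial fricative /ɸ/.

/ɸ/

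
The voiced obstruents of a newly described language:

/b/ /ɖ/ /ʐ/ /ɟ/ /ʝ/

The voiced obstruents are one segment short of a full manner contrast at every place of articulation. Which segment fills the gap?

/β/

bilabial: stop /b/, fricative —.
retroflex: stop /ɖ/, fricative /ʐ/.
palatal: stop /ɟ/, fricative /ʝ/.
The bilabial row has no fricative member, so the gap is the bilabial fricative /β/.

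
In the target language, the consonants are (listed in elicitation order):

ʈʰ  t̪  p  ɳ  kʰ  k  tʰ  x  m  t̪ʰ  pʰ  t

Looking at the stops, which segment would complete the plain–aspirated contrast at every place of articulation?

place of articulation  plain     aspirated
bilabial          p         pʰ      
dental            t̪        t̪ʰ     
alveolar          t         tʰ      
retroflex         —         ʈʰ      
velar             k         kʰ      
The retroflex row has no plain member, so the gap is the plain retroflex stop /ʈ/.

/ʈ/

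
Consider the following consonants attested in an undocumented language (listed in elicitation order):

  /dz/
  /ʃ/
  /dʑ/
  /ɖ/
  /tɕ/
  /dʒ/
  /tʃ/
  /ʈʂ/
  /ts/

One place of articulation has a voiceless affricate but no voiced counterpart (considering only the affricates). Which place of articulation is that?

retroflex

place of articulation  voiceless  voiced  
alveolar          ts        dz      
postalveolar      tʃ        dʒ      
retroflex         ʈʂ        —       
alveolo-palatal   tɕ        dʑ      
Every place of articulation has a voiced member except retroflex, where /ɖʐ/ would be expected.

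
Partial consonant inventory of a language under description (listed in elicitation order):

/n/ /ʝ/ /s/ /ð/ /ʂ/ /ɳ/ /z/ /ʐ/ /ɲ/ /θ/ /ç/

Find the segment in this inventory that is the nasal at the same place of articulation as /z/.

/z/ is a voiced alveolar fricative.
The nasal at the same place is an alveolar nasal — in this inventory, /n/.

/n/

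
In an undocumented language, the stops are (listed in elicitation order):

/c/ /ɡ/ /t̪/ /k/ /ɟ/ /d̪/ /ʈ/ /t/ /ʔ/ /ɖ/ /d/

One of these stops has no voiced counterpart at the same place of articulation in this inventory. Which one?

/ʔ/

Dental: /t̪/ ~ /d̪/
Alveolar: /t/ ~ /d/
Retroflex: /ʈ/ ~ /ɖ/
Palatal: /c/ ~ /ɟ/
Velar: /k/ ~ /ɡ/
Glottal: only /ʔ/ (voiceless); no voiced partner.
So /ʔ/ is the unpaired segment.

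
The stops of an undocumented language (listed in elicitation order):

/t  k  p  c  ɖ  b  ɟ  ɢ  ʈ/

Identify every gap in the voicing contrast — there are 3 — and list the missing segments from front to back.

/d/, /ɡ/, /q/

bilabial: voiceless /p/, voiced /b/.
alveolar: voiceless /t/, voiced —.
retroflex: voiceless /ʈ/, voiced /ɖ/.
palatal: voiceless /c/, voiced /ɟ/.
velar: voiceless /k/, voiced —.
uvular: voiceless —, voiced /ɢ/.
Gaps, from front to back: alveolar lacks voiced (/d/); velar lacks voiced (/ɡ/); uvular lacks voiceless (/q/).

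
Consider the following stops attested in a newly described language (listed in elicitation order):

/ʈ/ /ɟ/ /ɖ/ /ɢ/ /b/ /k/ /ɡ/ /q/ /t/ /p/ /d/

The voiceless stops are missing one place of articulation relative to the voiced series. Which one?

palatal

bilabial: voiceless /p/, voiced /b/.
alveolar: voiceless /t/, voiced /d/.
retroflex: voiceless /ʈ/, voiced /ɖ/.
palatal: voiceless —, voiced /ɟ/.
velar: voiceless /k/, voiced /ɡ/.
uvular: voiceless /q/, voiced /ɢ/.
Every place of articulation has a voiceless member except palatal, where /c/ would be expected.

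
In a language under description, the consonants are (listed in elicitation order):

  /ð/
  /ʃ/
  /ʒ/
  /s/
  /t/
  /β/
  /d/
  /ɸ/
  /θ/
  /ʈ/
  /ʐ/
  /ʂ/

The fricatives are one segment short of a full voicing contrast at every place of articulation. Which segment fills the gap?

/z/

bilabial: voiceless /ɸ/, voiced /β/.
dental: voiceless /θ/, voiced /ð/.
alveolar: voiceless /s/, voiced —.
postalveolar: voiceless /ʃ/, voiced /ʒ/.
retroflex: voiceless /ʂ/, voiced /ʐ/.
The alveolar row has no voiced member, so the gap is the voiced alveolar fricative /z/.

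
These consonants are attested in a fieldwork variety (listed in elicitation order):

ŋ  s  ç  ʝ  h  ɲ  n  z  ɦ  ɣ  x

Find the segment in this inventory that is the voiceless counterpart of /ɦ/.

/h/

/ɦ/ is a voiced glottal fricative.
The voiceless counterpart is a voiceless glottal fricative — in this inventory, /h/.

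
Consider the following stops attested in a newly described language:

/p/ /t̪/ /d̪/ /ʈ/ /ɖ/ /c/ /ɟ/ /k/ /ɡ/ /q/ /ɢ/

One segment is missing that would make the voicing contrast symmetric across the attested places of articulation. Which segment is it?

place of articulation  voiceless  voiced  
bilabial          p         —       
dental            t̪        d̪      
retroflex         ʈ         ɖ       
palatal           c         ɟ       
velar             k         ɡ       
uvular            q         ɢ       
The bilabial row has no voiced member, so the gap is the voiced bilabial stop /b/.

/b/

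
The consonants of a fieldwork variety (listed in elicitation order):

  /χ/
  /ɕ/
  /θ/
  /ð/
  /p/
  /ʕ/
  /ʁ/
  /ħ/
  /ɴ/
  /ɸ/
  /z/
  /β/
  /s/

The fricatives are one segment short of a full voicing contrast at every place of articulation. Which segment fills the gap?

bilabial: voiceless /ɸ/, voiced /β/.
dental: voiceless /θ/, voiced /ð/.
alveolar: voiceless /s/, voiced /z/.
alveolo-palatal: voiceless /ɕ/, voiced —.
uvular: voiceless /χ/, voiced /ʁ/.
pharyngeal: voiceless /ħ/, voiced /ʕ/.
The alveolo-palatal row has no voiced member, so the gap is the voiced alveolo-palatal fricative /ʑ/.

/ʑ/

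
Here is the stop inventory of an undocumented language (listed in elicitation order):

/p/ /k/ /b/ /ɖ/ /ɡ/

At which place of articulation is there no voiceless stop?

Voiceless: /p/ (bilabial), /k/ (velar).
Voiced: /b/ (bilabial), /ɖ/ (retroflex), /ɡ/ (velar).
Every place of articulation has a voiceless member except retroflex, where /ʈ/ would be expected.

retroflex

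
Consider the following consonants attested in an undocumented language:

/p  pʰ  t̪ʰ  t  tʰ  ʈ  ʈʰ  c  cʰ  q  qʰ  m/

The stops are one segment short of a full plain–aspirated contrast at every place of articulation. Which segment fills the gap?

place of articulation  plain     aspirated
bilabial          p         pʰ      
dental            —         t̪ʰ     
alveolar          t         tʰ      
retroflex         ʈ         ʈʰ      
palatal           c         cʰ      
uvular            q         qʰ      
The dental row has no plain member, so the gap is the plain dental stop /t̪/.

/t̪/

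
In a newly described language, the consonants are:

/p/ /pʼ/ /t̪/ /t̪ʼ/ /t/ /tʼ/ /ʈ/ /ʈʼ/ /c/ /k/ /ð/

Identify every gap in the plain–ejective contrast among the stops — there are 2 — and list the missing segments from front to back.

Plain: /p/ (bilabial), /t̪/ (dental), /t/ (alveolar), /ʈ/ (retroflex), /c/ (palatal), /k/ (velar).
Ejective: /pʼ/ (bilabial), /t̪ʼ/ (dental), /tʼ/ (alveolar), /ʈʼ/ (retroflex).
Gaps, from front to back: palatal lacks ejective (/cʼ/); velar lacks ejective (/kʼ/).

/cʼ/, /kʼ/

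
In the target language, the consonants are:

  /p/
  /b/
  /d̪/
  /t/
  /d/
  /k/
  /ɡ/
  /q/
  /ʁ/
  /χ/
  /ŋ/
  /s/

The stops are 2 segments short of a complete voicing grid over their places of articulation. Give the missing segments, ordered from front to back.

Voiceless: /p/ (bilabial), /t/ (alveolar), /k/ (velar), /q/ (uvular).
Voiced: /b/ (bilabial), /d̪/ (dental), /d/ (alveolar), /ɡ/ (velar).
Gaps, from front to back: dental lacks voiceless (/t̪/); uvular lacks voiced (/ɢ/).

/t̪/, /ɢ/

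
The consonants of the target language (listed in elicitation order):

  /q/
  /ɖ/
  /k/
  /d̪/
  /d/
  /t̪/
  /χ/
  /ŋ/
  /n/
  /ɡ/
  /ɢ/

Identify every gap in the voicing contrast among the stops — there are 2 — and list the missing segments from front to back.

/t/, /ʈ/

Voiceless: /t̪/ (dental), /k/ (velar), /q/ (uvular).
Voiced: /d̪/ (dental), /d/ (alveolar), /ɖ/ (retroflex), /ɡ/ (velar), /ɢ/ (uvular).
Gaps, from front to back: alveolar lacks voiceless (/t/); retroflex lacks voiceless (/ʈ/).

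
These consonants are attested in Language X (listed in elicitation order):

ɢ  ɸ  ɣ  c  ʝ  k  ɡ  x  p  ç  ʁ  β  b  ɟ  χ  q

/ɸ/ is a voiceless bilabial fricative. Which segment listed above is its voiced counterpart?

The voiced counterpart is a voiced bilabial fricative — in this inventory, /β/.

/β/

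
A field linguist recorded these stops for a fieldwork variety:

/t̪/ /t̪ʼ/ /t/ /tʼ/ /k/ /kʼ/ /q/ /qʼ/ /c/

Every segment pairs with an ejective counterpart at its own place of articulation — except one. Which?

/c/

Dental: /t̪/ ~ /t̪ʼ/
Alveolar: /t/ ~ /tʼ/
Velar: /k/ ~ /kʼ/
Uvular: /q/ ~ /qʼ/
Palatal: only /c/ (plain); no ejective partner.
So /c/ is the unpaired segment.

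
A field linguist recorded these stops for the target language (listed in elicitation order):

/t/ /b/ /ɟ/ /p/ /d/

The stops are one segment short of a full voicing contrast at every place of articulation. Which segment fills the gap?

Voiceless: /p/ (bilabial), /t/ (alveolar).
Voiced: /b/ (bilabial), /d/ (alveolar), /ɟ/ (palatal).
The palatal row has no voiceless member, so the gap is the voiceless palatal stop /c/.

/c/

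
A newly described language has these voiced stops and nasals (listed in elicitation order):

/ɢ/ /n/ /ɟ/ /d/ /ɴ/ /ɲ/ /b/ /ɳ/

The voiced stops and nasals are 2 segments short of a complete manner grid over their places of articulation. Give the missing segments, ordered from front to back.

bilabial: oral stop /b/, nasal —.
alveolar: oral stop /d/, nasal /n/.
retroflex: oral stop —, nasal /ɳ/.
palatal: oral stop /ɟ/, nasal /ɲ/.
uvular: oral stop /ɢ/, nasal /ɴ/.
Gaps, from front to back: bilabial lacks nasal (/m/); retroflex lacks oral stop (/ɖ/).

/m/, /ɖ/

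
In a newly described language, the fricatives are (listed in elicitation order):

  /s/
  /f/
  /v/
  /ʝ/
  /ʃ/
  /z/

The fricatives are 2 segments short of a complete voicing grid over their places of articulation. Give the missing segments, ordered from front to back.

/ʒ/, /ç/

place of articulation  voiceless  voiced  
labiodental       f         v       
alveolar          s         z       
postalveolar      ʃ         —       
palatal           —         ʝ       
Gaps, from front to back: postalveolar lacks voiced (/ʒ/); palatal lacks voiceless (/ç/).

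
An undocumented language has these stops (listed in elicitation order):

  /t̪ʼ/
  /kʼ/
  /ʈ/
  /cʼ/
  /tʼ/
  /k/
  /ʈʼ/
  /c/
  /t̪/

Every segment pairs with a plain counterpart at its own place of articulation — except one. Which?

Dental: /t̪/ ~ /t̪ʼ/
Retroflex: /ʈ/ ~ /ʈʼ/
Palatal: /c/ ~ /cʼ/
Velar: /k/ ~ /kʼ/
Alveolar: only /tʼ/ (ejective); no plain partner.
So /tʼ/ is the unpaired segment.

/tʼ/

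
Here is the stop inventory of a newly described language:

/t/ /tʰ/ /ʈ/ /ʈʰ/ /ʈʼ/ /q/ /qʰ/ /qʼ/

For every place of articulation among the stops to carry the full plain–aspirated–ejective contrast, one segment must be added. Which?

/tʼ/

alveolar: plain /t/, aspirated /tʰ/, ejective —.
retroflex: plain /ʈ/, aspirated /ʈʰ/, ejective /ʈʼ/.
uvular: plain /q/, aspirated /qʰ/, ejective /qʼ/.
The alveolar row has no ejective member, so the gap is the ejective alveolar stop /tʼ/.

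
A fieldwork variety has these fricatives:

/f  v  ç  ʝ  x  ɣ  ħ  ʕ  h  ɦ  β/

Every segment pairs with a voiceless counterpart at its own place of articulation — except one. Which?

Labiodental: /f/ ~ /v/
Palatal: /ç/ ~ /ʝ/
Velar: /x/ ~ /ɣ/
Pharyngeal: /ħ/ ~ /ʕ/
Glottal: /h/ ~ /ɦ/
Bilabial: only /β/ (voiced); no voiceless partner.
So /β/ is the unpaired segment.

/β/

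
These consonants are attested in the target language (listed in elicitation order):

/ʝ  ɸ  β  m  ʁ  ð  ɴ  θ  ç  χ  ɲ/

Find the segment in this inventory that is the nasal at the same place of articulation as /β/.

/m/

/β/ is a voiced bilabial fricative.
The nasal at the same place is a bilabial nasal — in this inventory, /m/.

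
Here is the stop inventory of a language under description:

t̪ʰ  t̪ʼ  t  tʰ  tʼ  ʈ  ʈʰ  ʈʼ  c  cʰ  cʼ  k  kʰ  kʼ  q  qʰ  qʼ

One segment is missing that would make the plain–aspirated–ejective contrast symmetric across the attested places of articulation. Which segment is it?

/t̪/

Plain: /t/ (alveolar), /ʈ/ (retroflex), /c/ (palatal), /k/ (velar), /q/ (uvular).
Aspirated: /t̪ʰ/ (dental), /tʰ/ (alveolar), /ʈʰ/ (retroflex), /cʰ/ (palatal), /kʰ/ (velar), /qʰ/ (uvular).
Ejective: /t̪ʼ/ (dental), /tʼ/ (alveolar), /ʈʼ/ (retroflex), /cʼ/ (palatal), /kʼ/ (velar), /qʼ/ (uvular).
The dental row has no plain member, so the gap is the plain dental stop /t̪/.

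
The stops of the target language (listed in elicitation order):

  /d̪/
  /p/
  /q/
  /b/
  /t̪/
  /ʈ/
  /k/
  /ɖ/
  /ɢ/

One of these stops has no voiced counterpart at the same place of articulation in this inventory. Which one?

Bilabial: /p/ ~ /b/
Dental: /t̪/ ~ /d̪/
Retroflex: /ʈ/ ~ /ɖ/
Uvular: /q/ ~ /ɢ/
Velar: only /k/ (voiceless); no voiced partner.
So /k/ is the unpaired segment.

/k/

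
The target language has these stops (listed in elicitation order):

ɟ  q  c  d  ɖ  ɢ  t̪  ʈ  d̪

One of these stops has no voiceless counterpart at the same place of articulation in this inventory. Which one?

Dental: /t̪/ ~ /d̪/
Retroflex: /ʈ/ ~ /ɖ/
Palatal: /c/ ~ /ɟ/
Uvular: /q/ ~ /ɢ/
Alveolar: only /d/ (voiced); no voiceless partner.
So /d/ is the unpaired segment.

/d/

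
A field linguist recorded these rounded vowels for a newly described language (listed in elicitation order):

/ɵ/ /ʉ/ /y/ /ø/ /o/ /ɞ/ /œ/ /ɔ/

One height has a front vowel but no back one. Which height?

high

Front: /y/ (high), /ø/ (high-mid), /œ/ (low-mid).
Central: /ʉ/ (high), /ɵ/ (high-mid), /ɞ/ (low-mid).
Back: /o/ (high-mid), /ɔ/ (low-mid).
Every height has a back member except high, where /u/ would be expected.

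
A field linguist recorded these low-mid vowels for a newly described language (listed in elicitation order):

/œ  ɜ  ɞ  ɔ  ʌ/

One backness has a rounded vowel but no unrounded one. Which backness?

front: unrounded —, rounded /œ/.
central: unrounded /ɜ/, rounded /ɞ/.
back: unrounded /ʌ/, rounded /ɔ/.
Every backness has an unrounded member except front, where /ɛ/ would be expected.

front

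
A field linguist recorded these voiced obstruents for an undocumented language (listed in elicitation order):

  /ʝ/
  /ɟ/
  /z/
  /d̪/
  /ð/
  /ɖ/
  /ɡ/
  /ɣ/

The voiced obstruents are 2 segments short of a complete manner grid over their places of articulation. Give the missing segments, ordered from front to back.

/d/, /ʐ/

dental: stop /d̪/, fricative /ð/.
alveolar: stop —, fricative /z/.
retroflex: stop /ɖ/, fricative —.
palatal: stop /ɟ/, fricative /ʝ/.
velar: stop /ɡ/, fricative /ɣ/.
Gaps, from front to back: alveolar lacks stop (/d/); retroflex lacks fricative (/ʐ/).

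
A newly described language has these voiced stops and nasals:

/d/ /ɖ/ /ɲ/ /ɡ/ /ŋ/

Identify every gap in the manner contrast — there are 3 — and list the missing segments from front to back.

/n/, /ɳ/, /ɟ/

place of articulation  oral stop  nasal   
alveolar          d         —       
retroflex         ɖ         —       
palatal           —         ɲ       
velar             ɡ         ŋ       
Gaps, from front to back: alveolar lacks nasal (/n/); retroflex lacks nasal (/ɳ/); palatal lacks oral stop (/ɟ/).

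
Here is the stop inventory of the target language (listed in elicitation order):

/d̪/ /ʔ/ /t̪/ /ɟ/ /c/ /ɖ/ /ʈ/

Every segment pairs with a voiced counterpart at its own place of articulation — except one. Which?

/ʔ/

Dental: /t̪/ ~ /d̪/
Retroflex: /ʈ/ ~ /ɖ/
Palatal: /c/ ~ /ɟ/
Glottal: only /ʔ/ (voiceless); no voiced partner.
So /ʔ/ is the unpaired segment.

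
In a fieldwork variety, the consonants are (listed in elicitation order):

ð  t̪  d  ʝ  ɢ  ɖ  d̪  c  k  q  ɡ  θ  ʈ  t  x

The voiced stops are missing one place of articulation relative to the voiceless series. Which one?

palatal

dental: voiceless /t̪/, voiced /d̪/.
alveolar: voiceless /t/, voiced /d/.
retroflex: voiceless /ʈ/, voiced /ɖ/.
palatal: voiceless /c/, voiced —.
velar: voiceless /k/, voiced /ɡ/.
uvular: voiceless /q/, voiced /ɢ/.
Every place of articulation has a voiced member except palatal, where /ɟ/ would be expected.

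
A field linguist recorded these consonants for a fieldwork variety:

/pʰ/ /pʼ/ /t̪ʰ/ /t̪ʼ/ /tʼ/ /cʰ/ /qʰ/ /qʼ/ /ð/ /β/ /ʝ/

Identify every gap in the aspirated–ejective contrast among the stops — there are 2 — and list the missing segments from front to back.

bilabial: aspirated /pʰ/, ejective /pʼ/.
dental: aspirated /t̪ʰ/, ejective /t̪ʼ/.
alveolar: aspirated —, ejective /tʼ/.
palatal: aspirated /cʰ/, ejective —.
uvular: aspirated /qʰ/, ejective /qʼ/.
Gaps, from front to back: alveolar lacks aspirated (/tʰ/); palatal lacks ejective (/cʼ/).

/tʰ/, /cʼ/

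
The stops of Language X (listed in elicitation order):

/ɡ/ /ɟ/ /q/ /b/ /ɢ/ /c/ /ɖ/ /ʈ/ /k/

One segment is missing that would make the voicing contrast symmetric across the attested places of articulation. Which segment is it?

/p/

bilabial: voiceless —, voiced /b/.
retroflex: voiceless /ʈ/, voiced /ɖ/.
palatal: voiceless /c/, voiced /ɟ/.
velar: voiceless /k/, voiced /ɡ/.
uvular: voiceless /q/, voiced /ɢ/.
The bilabial row has no voiceless member, so the gap is the voiceless bilabial stop /p/.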